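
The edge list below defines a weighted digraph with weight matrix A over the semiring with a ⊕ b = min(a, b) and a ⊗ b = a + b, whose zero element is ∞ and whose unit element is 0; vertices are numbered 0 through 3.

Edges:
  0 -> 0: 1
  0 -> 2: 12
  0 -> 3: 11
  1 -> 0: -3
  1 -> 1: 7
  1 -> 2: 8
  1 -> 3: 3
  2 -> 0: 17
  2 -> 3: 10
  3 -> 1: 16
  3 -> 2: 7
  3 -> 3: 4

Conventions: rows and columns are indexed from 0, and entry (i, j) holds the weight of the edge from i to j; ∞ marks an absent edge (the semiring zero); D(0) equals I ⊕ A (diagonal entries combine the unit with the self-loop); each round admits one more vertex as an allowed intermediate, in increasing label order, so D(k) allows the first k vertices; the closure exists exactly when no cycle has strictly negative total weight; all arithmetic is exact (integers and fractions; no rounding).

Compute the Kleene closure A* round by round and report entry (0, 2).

D(0):
  [0, ∞, 12, 11]
  [-3, 0, 8, 3]
  [17, ∞, 0, 10]
  [∞, 16, 7, 0]
D(1):
  [0, ∞, 12, 11]
  [-3, 0, 8, 3]
  [17, ∞, 0, 10]
  [∞, 16, 7, 0]
D(2):
  [0, ∞, 12, 11]
  [-3, 0, 8, 3]
  [17, ∞, 0, 10]
  [13, 16, 7, 0]
D(3):
  [0, ∞, 12, 11]
  [-3, 0, 8, 3]
  [17, ∞, 0, 10]
  [13, 16, 7, 0]
D(4):
  [0, 27, 12, 11]
  [-3, 0, 8, 3]
  [17, 26, 0, 10]
  [13, 16, 7, 0]
Answer: A*[0][2] = 12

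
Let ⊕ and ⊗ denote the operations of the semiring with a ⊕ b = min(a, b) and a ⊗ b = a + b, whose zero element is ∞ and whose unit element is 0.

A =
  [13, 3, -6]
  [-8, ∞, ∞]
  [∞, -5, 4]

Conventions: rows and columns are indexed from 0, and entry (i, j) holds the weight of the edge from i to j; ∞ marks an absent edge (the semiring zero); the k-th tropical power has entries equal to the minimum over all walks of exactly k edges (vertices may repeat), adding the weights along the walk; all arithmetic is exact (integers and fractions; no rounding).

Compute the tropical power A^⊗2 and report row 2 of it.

A^⊗2:
  [-5, -11, -2]
  [5, -5, -14]
  [-13, -1, 8]
Answer: row 2 of A^⊗2 = [-13, -1, 8]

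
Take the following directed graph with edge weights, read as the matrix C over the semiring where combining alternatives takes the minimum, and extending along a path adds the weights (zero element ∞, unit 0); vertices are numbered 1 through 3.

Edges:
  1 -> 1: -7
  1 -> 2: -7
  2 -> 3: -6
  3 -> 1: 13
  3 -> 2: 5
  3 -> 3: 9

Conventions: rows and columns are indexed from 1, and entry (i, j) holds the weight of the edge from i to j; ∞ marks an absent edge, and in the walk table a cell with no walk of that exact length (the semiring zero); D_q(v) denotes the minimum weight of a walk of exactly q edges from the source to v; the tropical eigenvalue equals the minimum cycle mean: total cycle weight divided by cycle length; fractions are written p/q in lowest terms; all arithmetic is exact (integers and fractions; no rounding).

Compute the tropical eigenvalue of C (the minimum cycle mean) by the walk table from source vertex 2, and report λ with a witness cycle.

q=0: [∞, 0, ∞]
q=1: [∞, ∞, -6]
q=2: [7, -1, 3]
q=3: [0, 0, -7]
Optimal cycle mean attained by: cycle 1->1, total (-7), length 1.
Answer: λ = -7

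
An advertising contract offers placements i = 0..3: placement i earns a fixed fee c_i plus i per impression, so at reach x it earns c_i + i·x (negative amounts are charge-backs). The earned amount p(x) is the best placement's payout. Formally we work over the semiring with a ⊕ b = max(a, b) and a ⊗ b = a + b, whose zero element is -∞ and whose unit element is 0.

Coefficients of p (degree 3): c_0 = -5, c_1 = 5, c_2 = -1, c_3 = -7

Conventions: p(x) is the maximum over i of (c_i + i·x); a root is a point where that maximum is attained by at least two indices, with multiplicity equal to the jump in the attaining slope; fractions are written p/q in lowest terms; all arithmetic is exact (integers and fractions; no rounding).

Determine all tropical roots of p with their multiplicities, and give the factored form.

hull edge (i=0, c=-5) to (i=1, c=5): slope 10, span 1
hull edge (i=1, c=5) to (i=3, c=-7): slope -6, span 2
Factored form: p(x) = -7 ⊗ (x ⊕ (-10)) ⊗ (x ⊕ 6) ⊗ (x ⊕ 6)
Answer: roots = -10 (mult 1), 6 (mult 2)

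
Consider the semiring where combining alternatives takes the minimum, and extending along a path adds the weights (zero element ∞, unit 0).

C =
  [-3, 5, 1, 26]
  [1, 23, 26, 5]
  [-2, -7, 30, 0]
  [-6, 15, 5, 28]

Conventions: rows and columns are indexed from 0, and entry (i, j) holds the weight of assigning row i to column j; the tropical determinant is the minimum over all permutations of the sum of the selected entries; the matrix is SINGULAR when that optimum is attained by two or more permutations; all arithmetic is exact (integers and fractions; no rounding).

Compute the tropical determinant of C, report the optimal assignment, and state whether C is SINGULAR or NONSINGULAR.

σ = (0, 1, 2, 3): (-3) + 23 + 30 + 28 = 78
σ = (0, 1, 3, 2): (-3) + 23 + 0 + 5 = 25
σ = (0, 2, 1, 3): (-3) + 26 + (-7) + 28 = 44
σ = (0, 2, 3, 1): (-3) + 26 + 0 + 15 = 38
σ = (0, 3, 1, 2): (-3) + 5 + (-7) + 5 = 0
σ = (0, 3, 2, 1): (-3) + 5 + 30 + 15 = 47
σ = (1, 0, 2, 3): 5 + 1 + 30 + 28 = 64
σ = (1, 0, 3, 2): 5 + 1 + 0 + 5 = 11
σ = (1, 2, 0, 3): 5 + 26 + (-2) + 28 = 57
σ = (1, 2, 3, 0): 5 + 26 + 0 + (-6) = 25
σ = (1, 3, 0, 2): 5 + 5 + (-2) + 5 = 13
σ = (1, 3, 2, 0): 5 + 5 + 30 + (-6) = 34
σ = (2, 0, 1, 3): 1 + 1 + (-7) + 28 = 23
σ = (2, 0, 3, 1): 1 + 1 + 0 + 15 = 17
σ = (2, 1, 0, 3): 1 + 23 + (-2) + 28 = 50
σ = (2, 1, 3, 0): 1 + 23 + 0 + (-6) = 18
σ = (2, 3, 0, 1): 1 + 5 + (-2) + 15 = 19
σ = (2, 3, 1, 0): 1 + 5 + (-7) + (-6) = -7
σ = (3, 0, 1, 2): 26 + 1 + (-7) + 5 = 25
σ = (3, 0, 2, 1): 26 + 1 + 30 + 15 = 72
σ = (3, 1, 0, 2): 26 + 23 + (-2) + 5 = 52
σ = (3, 1, 2, 0): 26 + 23 + 30 + (-6) = 73
σ = (3, 2, 0, 1): 26 + 26 + (-2) + 15 = 65
σ = (3, 2, 1, 0): 26 + 26 + (-7) + (-6) = 39
Optimal value attained by: σ = (2, 3, 1, 0).
Answer: det⊕(C) = -7; verdict: NONSINGULAR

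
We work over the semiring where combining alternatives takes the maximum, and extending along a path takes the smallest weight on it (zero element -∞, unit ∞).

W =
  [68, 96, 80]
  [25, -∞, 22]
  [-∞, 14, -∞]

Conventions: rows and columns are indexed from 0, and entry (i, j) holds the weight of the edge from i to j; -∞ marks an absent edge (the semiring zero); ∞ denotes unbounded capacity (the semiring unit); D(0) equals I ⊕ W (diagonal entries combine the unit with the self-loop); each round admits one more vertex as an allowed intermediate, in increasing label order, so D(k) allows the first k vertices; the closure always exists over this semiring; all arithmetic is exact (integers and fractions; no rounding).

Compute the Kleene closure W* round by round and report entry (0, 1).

D(0):
  [∞, 96, 80]
  [25, ∞, 22]
  [-∞, 14, ∞]
D(1):
  [∞, 96, 80]
  [25, ∞, 25]
  [-∞, 14, ∞]
D(2):
  [∞, 96, 80]
  [25, ∞, 25]
  [14, 14, ∞]
D(3):
  [∞, 96, 80]
  [25, ∞, 25]
  [14, 14, ∞]
Answer: W*[0][1] = 96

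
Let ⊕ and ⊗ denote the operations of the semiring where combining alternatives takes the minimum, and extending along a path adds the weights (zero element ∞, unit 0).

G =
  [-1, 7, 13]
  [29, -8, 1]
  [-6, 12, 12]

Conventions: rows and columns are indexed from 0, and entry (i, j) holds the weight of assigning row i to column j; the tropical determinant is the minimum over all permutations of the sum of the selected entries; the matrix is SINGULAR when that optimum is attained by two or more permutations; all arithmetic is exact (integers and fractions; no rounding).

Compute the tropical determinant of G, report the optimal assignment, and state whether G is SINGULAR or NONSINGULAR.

σ = (0, 1, 2): (-1) + (-8) + 12 = 3
σ = (0, 2, 1): (-1) + 1 + 12 = 12
σ = (1, 0, 2): 7 + 29 + 12 = 48
σ = (1, 2, 0): 7 + 1 + (-6) = 2
σ = (2, 0, 1): 13 + 29 + 12 = 54
σ = (2, 1, 0): 13 + (-8) + (-6) = -1
Optimal value attained by: σ = (2, 1, 0).
Answer: det⊕(G) = -1; verdict: NONSINGULAR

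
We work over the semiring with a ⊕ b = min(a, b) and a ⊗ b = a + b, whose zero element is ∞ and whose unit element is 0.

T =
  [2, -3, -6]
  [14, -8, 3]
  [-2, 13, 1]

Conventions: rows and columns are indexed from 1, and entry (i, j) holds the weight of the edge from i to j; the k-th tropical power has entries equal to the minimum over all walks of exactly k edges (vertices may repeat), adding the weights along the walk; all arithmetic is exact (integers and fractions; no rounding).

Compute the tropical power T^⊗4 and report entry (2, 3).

T^⊗2:
  [-8, -11, -5]
  [1, -16, -5]
  [-1, -5, -8]
T^⊗3:
  [-7, -19, -14]
  [-7, -24, -13]
  [-10, -13, -7]
T^⊗4:
  [-16, -27, -16]
  [-15, -32, -21]
  [-9, -21, -16]
Key observation: the optimum is the walk 2->2->2->2->3, with weight (-8) + (-8) + (-8) + 3 = -21.
Optimal value attained by: walk 2->2->2->2->3.
Answer: (T^⊗4)[2][3] = -21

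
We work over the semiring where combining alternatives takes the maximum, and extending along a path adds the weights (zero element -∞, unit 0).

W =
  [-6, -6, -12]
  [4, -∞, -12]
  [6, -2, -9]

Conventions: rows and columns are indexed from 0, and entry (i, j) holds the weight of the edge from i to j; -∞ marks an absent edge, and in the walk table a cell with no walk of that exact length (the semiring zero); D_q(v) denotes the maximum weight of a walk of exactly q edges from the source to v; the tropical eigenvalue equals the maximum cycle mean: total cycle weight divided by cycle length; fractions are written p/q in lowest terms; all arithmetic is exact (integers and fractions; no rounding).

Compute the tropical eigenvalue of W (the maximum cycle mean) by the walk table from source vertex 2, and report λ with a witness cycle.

q=0: [-∞, -∞, 0]
q=1: [6, -2, -9]
q=2: [2, 0, -6]
q=3: [4, -4, -10]
Optimal cycle mean attained by: cycle 0->1->0, total (-6) + 4, length 2.
Answer: λ = -1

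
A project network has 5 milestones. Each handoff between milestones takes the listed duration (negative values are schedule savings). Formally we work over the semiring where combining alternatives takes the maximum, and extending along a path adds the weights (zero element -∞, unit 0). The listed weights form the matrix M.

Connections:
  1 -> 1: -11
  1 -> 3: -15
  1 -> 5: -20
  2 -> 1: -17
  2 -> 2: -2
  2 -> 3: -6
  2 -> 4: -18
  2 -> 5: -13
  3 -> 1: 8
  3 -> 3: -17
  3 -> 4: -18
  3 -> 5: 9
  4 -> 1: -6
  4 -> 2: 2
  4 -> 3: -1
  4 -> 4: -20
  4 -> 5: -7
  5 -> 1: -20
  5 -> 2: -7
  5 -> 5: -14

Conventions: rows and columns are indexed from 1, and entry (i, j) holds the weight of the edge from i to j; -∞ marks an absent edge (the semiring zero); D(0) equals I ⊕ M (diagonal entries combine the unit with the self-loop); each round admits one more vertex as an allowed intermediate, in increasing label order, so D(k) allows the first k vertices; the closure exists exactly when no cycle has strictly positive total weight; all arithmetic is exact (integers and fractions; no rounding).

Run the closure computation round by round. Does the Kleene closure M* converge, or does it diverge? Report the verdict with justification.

D(0):
  [0, -∞, -15, -∞, -20]
  [-17, 0, -6, -18, -13]
  [8, -∞, 0, -18, 9]
  [-6, 2, -1, 0, -7]
  [-20, -7, -∞, -∞, 0]
D(1):
  [0, -∞, -15, -∞, -20]
  [-17, 0, -6, -18, -13]
  [8, -∞, 0, -18, 9]
  [-6, 2, -1, 0, -7]
  [-20, -7, -35, -∞, 0]
D(2):
  [0, -∞, -15, -∞, -20]
  [-17, 0, -6, -18, -13]
  [8, -∞, 0, -18, 9]
  [-6, 2, -1, 0, -7]
  [-20, -7, -13, -25, 0]
D(3):
  [0, -∞, -15, -33, -6]
  [2, 0, -6, -18, 3]
  [8, -∞, 0, -18, 9]
  [7, 2, -1, 0, 8]
  [-5, -7, -13, -25, 0]
D(4):
  [0, -31, -15, -33, -6]
  [2, 0, -6, -18, 3]
  [8, -16, 0, -18, 9]
  [7, 2, -1, 0, 8]
  [-5, -7, -13, -25, 0]
D(5):
  [0, -13, -15, -31, -6]
  [2, 0, -6, -18, 3]
  [8, 2, 0, -16, 9]
  [7, 2, -1, 0, 8]
  [-5, -7, -13, -25, 0]
Key observation: every diagonal entry stays at the unit through all rounds, so no improving cycle exists.
Answer: CONVERGES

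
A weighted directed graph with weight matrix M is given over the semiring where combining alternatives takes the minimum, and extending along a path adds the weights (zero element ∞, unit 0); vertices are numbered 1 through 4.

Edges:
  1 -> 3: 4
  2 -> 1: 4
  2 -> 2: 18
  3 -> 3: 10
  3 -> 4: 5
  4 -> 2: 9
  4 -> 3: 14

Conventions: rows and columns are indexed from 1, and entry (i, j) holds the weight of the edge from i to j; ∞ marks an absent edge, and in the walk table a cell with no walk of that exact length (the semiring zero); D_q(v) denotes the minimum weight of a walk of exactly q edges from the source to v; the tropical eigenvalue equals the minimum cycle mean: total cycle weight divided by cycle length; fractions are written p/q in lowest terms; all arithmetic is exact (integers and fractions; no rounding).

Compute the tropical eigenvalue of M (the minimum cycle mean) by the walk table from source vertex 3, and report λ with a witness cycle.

q=0: [∞, ∞, 0, ∞]
q=1: [∞, ∞, 10, 5]
q=2: [∞, 14, 19, 15]
q=3: [18, 24, 29, 24]
q=4: [28, 33, 22, 34]
Optimal cycle mean attained by: cycle 1->3->4->2->1, total 4 + 5 + 9 + 4, length 4.
Answer: λ = 11/2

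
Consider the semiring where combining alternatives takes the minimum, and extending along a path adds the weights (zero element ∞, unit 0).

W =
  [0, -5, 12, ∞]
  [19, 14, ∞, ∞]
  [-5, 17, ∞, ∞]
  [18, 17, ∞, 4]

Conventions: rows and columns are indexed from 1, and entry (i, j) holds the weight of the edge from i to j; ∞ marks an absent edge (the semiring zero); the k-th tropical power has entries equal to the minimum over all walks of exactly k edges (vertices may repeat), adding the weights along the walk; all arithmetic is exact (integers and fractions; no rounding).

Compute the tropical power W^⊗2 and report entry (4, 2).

W^⊗2:
  [0, -5, 12, ∞]
  [19, 14, 31, ∞]
  [-5, -10, 7, ∞]
  [18, 13, 30, 8]
Key observation: the optimum is the walk 4->1->2, with weight 18 + (-5) = 13.
Optimal value attained by: walk 4->1->2.
Answer: (W^⊗2)[4][2] = 13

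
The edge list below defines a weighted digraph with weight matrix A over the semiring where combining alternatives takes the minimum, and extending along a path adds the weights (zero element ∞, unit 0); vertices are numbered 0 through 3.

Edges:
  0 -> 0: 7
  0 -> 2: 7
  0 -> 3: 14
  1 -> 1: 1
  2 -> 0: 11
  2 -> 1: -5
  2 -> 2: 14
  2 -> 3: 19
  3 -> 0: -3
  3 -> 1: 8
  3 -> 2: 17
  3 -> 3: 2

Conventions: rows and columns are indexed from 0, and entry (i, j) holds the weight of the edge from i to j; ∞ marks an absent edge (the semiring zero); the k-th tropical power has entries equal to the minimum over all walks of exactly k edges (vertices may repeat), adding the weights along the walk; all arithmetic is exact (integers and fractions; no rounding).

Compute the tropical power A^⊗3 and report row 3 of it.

A^⊗2:
  [11, 2, 14, 16]
  [∞, 2, ∞, ∞]
  [16, -4, 18, 21]
  [-1, 9, 4, 4]
A^⊗3:
  [13, 3, 18, 18]
  [∞, 3, ∞, ∞]
  [18, -3, 23, 23]
  [1, -1, 6, 6]
Answer: row 3 of A^⊗3 = [1, -1, 6, 6]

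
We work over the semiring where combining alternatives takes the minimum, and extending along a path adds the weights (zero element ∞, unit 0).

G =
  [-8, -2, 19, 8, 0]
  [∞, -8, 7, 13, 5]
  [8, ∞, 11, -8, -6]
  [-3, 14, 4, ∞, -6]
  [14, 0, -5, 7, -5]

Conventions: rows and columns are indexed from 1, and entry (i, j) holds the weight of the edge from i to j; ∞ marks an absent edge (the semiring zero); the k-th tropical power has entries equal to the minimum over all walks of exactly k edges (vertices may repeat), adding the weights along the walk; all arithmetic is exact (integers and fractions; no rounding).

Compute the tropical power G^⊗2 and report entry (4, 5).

G^⊗2:
  [-16, -10, -5, 0, -8]
  [10, -16, -1, -1, -3]
  [-11, -6, -11, 1, -14]
  [-11, -6, -11, -4, -11]
  [3, -8, -10, -13, -11]
Key observation: the optimum is the walk 4->5->5, with weight (-6) + (-5) = -11.
Optimal value attained by: walk 4->5->5.
Answer: (G^⊗2)[4][5] = -11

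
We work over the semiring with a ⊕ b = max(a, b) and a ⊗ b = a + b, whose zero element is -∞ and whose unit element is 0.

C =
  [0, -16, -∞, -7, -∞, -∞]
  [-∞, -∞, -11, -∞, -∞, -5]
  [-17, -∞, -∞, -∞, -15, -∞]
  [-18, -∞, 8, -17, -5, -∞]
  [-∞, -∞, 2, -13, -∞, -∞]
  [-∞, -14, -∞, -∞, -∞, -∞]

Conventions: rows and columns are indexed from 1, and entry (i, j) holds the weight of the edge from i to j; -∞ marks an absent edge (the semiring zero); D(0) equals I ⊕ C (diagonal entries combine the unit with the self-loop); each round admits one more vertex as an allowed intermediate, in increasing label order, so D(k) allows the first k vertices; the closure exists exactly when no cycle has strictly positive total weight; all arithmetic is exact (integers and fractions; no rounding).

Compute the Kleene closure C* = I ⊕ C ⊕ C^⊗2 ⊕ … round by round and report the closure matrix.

D(0):
  [0, -16, -∞, -7, -∞, -∞]
  [-∞, 0, -11, -∞, -∞, -5]
  [-17, -∞, 0, -∞, -15, -∞]
  [-18, -∞, 8, 0, -5, -∞]
  [-∞, -∞, 2, -13, 0, -∞]
  [-∞, -14, -∞, -∞, -∞, 0]
D(1):
  [0, -16, -∞, -7, -∞, -∞]
  [-∞, 0, -11, -∞, -∞, -5]
  [-17, -33, 0, -24, -15, -∞]
  [-18, -34, 8, 0, -5, -∞]
  [-∞, -∞, 2, -13, 0, -∞]
  [-∞, -14, -∞, -∞, -∞, 0]
D(2):
  [0, -16, -27, -7, -∞, -21]
  [-∞, 0, -11, -∞, -∞, -5]
  [-17, -33, 0, -24, -15, -38]
  [-18, -34, 8, 0, -5, -39]
  [-∞, -∞, 2, -13, 0, -∞]
  [-∞, -14, -25, -∞, -∞, 0]
D(3):
  [0, -16, -27, -7, -42, -21]
  [-28, 0, -11, -35, -26, -5]
  [-17, -33, 0, -24, -15, -38]
  [-9, -25, 8, 0, -5, -30]
  [-15, -31, 2, -13, 0, -36]
  [-42, -14, -25, -49, -40, 0]
D(4):
  [0, -16, 1, -7, -12, -21]
  [-28, 0, -11, -35, -26, -5]
  [-17, -33, 0, -24, -15, -38]
  [-9, -25, 8, 0, -5, -30]
  [-15, -31, 2, -13, 0, -36]
  [-42, -14, -25, -49, -40, 0]
D(5):
  [0, -16, 1, -7, -12, -21]
  [-28, 0, -11, -35, -26, -5]
  [-17, -33, 0, -24, -15, -38]
  [-9, -25, 8, 0, -5, -30]
  [-15, -31, 2, -13, 0, -36]
  [-42, -14, -25, -49, -40, 0]
D(6):
  [0, -16, 1, -7, -12, -21]
  [-28, 0, -11, -35, -26, -5]
  [-17, -33, 0, -24, -15, -38]
  [-9, -25, 8, 0, -5, -30]
  [-15, -31, 2, -13, 0, -36]
  [-42, -14, -25, -49, -40, 0]
Answer: C* = [[0, -16, 1, -7, -12, -21], [-28, 0, -11, -35, -26, -5], [-17, -33, 0, -24, -15, -38], [-9, -25, 8, 0, -5, -30], [-15, -31, 2, -13, 0, -36], [-42, -14, -25, -49, -40, 0]]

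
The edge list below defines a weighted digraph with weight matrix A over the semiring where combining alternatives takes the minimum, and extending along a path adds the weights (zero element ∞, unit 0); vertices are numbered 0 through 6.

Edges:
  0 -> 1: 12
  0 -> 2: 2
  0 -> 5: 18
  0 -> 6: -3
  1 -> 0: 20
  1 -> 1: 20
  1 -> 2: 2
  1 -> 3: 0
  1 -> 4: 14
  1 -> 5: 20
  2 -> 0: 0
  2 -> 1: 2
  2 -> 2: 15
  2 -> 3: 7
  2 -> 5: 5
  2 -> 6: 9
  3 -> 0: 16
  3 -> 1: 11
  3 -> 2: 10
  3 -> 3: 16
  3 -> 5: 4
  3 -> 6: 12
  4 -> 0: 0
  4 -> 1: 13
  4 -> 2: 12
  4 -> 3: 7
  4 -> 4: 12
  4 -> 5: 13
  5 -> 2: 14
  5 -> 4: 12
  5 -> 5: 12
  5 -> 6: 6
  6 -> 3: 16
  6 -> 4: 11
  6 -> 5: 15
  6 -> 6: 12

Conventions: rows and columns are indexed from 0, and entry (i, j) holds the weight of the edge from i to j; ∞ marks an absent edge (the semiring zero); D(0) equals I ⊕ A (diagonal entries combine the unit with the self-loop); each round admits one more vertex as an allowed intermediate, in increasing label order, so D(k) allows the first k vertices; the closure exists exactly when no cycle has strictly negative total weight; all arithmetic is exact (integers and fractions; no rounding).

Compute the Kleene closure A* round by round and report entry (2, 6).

D(0):
  [0, 12, 2, ∞, ∞, 18, -3]
  [20, 0, 2, 0, 14, 20, ∞]
  [0, 2, 0, 7, ∞, 5, 9]
  [16, 11, 10, 0, ∞, 4, 12]
  [0, 13, 12, 7, 0, 13, ∞]
  [∞, ∞, 14, ∞, 12, 0, 6]
  [∞, ∞, ∞, 16, 11, 15, 0]
D(1):
  [0, 12, 2, ∞, ∞, 18, -3]
  [20, 0, 2, 0, 14, 20, 17]
  [0, 2, 0, 7, ∞, 5, -3]
  [16, 11, 10, 0, ∞, 4, 12]
  [0, 12, 2, 7, 0, 13, -3]
  [∞, ∞, 14, ∞, 12, 0, 6]
  [∞, ∞, ∞, 16, 11, 15, 0]
D(2):
  [0, 12, 2, 12, 26, 18, -3]
  [20, 0, 2, 0, 14, 20, 17]
  [0, 2, 0, 2, 16, 5, -3]
  [16, 11, 10, 0, 25, 4, 12]
  [0, 12, 2, 7, 0, 13, -3]
  [∞, ∞, 14, ∞, 12, 0, 6]
  [∞, ∞, ∞, 16, 11, 15, 0]
D(3):
  [0, 4, 2, 4, 18, 7, -3]
  [2, 0, 2, 0, 14, 7, -1]
  [0, 2, 0, 2, 16, 5, -3]
  [10, 11, 10, 0, 25, 4, 7]
  [0, 4, 2, 4, 0, 7, -3]
  [14, 16, 14, 16, 12, 0, 6]
  [∞, ∞, ∞, 16, 11, 15, 0]
D(4):
  [0, 4, 2, 4, 18, 7, -3]
  [2, 0, 2, 0, 14, 4, -1]
  [0, 2, 0, 2, 16, 5, -3]
  [10, 11, 10, 0, 25, 4, 7]
  [0, 4, 2, 4, 0, 7, -3]
  [14, 16, 14, 16, 12, 0, 6]
  [26, 27, 26, 16, 11, 15, 0]
D(5):
  [0, 4, 2, 4, 18, 7, -3]
  [2, 0, 2, 0, 14, 4, -1]
  [0, 2, 0, 2, 16, 5, -3]
  [10, 11, 10, 0, 25, 4, 7]
  [0, 4, 2, 4, 0, 7, -3]
  [12, 16, 14, 16, 12, 0, 6]
  [11, 15, 13, 15, 11, 15, 0]
D(6):
  [0, 4, 2, 4, 18, 7, -3]
  [2, 0, 2, 0, 14, 4, -1]
  [0, 2, 0, 2, 16, 5, -3]
  [10, 11, 10, 0, 16, 4, 7]
  [0, 4, 2, 4, 0, 7, -3]
  [12, 16, 14, 16, 12, 0, 6]
  [11, 15, 13, 15, 11, 15, 0]
D(7):
  [0, 4, 2, 4, 8, 7, -3]
  [2, 0, 2, 0, 10, 4, -1]
  [0, 2, 0, 2, 8, 5, -3]
  [10, 11, 10, 0, 16, 4, 7]
  [0, 4, 2, 4, 0, 7, -3]
  [12, 16, 14, 16, 12, 0, 6]
  [11, 15, 13, 15, 11, 15, 0]
Answer: A*[2][6] = -3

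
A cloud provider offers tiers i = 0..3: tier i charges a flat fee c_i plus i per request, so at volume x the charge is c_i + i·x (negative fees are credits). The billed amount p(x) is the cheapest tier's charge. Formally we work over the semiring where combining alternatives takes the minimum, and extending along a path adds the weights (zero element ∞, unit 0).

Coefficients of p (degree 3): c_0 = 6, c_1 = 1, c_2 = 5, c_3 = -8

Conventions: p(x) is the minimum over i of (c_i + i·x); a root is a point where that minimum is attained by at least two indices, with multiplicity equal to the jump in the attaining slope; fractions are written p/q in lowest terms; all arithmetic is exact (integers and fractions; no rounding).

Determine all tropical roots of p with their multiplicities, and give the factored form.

hull edge (i=0, c=6) to (i=1, c=1): slope -5, span 1
hull edge (i=1, c=1) to (i=3, c=-8): slope -9/2, span 2
Factored form: p(x) = -8 ⊗ (x ⊕ 9/2) ⊗ (x ⊕ 9/2) ⊗ (x ⊕ 5)
Answer: roots = 9/2 (mult 2), 5 (mult 1)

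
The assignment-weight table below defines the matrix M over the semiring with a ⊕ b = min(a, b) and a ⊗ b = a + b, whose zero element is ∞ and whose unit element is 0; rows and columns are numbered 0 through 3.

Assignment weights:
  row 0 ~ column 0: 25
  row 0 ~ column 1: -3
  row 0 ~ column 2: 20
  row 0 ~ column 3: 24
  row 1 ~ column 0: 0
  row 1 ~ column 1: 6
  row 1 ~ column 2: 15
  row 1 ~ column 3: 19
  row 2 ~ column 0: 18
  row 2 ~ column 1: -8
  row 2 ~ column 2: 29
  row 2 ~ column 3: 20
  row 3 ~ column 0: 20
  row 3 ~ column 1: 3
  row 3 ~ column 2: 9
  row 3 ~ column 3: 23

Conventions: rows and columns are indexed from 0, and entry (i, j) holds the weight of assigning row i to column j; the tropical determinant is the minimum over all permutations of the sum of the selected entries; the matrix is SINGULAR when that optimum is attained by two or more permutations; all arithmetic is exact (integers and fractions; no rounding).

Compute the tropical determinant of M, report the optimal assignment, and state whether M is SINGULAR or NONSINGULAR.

σ = (0, 1, 2, 3): 25 + 6 + 29 + 23 = 83
σ = (0, 1, 3, 2): 25 + 6 + 20 + 9 = 60
σ = (0, 2, 1, 3): 25 + 15 + (-8) + 23 = 55
σ = (0, 2, 3, 1): 25 + 15 + 20 + 3 = 63
σ = (0, 3, 1, 2): 25 + 19 + (-8) + 9 = 45
σ = (0, 3, 2, 1): 25 + 19 + 29 + 3 = 76
σ = (1, 0, 2, 3): (-3) + 0 + 29 + 23 = 49
σ = (1, 0, 3, 2): (-3) + 0 + 20 + 9 = 26
σ = (1, 2, 0, 3): (-3) + 15 + 18 + 23 = 53
σ = (1, 2, 3, 0): (-3) + 15 + 20 + 20 = 52
σ = (1, 3, 0, 2): (-3) + 19 + 18 + 9 = 43
σ = (1, 3, 2, 0): (-3) + 19 + 29 + 20 = 65
σ = (2, 0, 1, 3): 20 + 0 + (-8) + 23 = 35
σ = (2, 0, 3, 1): 20 + 0 + 20 + 3 = 43
σ = (2, 1, 0, 3): 20 + 6 + 18 + 23 = 67
σ = (2, 1, 3, 0): 20 + 6 + 20 + 20 = 66
σ = (2, 3, 0, 1): 20 + 19 + 18 + 3 = 60
σ = (2, 3, 1, 0): 20 + 19 + (-8) + 20 = 51
σ = (3, 0, 1, 2): 24 + 0 + (-8) + 9 = 25
σ = (3, 0, 2, 1): 24 + 0 + 29 + 3 = 56
σ = (3, 1, 0, 2): 24 + 6 + 18 + 9 = 57
σ = (3, 1, 2, 0): 24 + 6 + 29 + 20 = 79
σ = (3, 2, 0, 1): 24 + 15 + 18 + 3 = 60
σ = (3, 2, 1, 0): 24 + 15 + (-8) + 20 = 51
Optimal value attained by: σ = (3, 0, 1, 2).
Answer: det⊕(M) = 25; verdict: NONSINGULAR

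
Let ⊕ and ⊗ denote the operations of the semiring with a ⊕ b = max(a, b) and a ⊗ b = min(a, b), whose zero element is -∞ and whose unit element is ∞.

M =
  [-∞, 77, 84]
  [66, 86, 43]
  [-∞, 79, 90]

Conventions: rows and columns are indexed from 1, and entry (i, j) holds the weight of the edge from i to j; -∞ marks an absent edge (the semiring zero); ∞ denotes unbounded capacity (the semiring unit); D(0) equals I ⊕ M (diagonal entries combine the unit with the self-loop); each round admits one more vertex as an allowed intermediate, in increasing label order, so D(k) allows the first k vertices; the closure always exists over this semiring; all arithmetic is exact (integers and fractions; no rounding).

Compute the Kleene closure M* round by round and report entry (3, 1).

D(0):
  [∞, 77, 84]
  [66, ∞, 43]
  [-∞, 79, ∞]
D(1):
  [∞, 77, 84]
  [66, ∞, 66]
  [-∞, 79, ∞]
D(2):
  [∞, 77, 84]
  [66, ∞, 66]
  [66, 79, ∞]
D(3):
  [∞, 79, 84]
  [66, ∞, 66]
  [66, 79, ∞]
Answer: M*[3][1] = 66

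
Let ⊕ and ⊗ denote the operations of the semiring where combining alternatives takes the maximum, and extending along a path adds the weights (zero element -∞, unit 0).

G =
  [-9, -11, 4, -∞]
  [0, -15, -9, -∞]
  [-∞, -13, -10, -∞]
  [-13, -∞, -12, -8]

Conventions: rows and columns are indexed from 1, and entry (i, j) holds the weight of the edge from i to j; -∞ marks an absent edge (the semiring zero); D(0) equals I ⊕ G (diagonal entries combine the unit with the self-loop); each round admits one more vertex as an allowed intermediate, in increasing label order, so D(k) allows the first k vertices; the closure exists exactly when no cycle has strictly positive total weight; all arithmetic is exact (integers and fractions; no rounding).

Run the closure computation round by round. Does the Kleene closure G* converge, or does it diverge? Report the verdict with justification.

D(0):
  [0, -11, 4, -∞]
  [0, 0, -9, -∞]
  [-∞, -13, 0, -∞]
  [-13, -∞, -12, 0]
D(1):
  [0, -11, 4, -∞]
  [0, 0, 4, -∞]
  [-∞, -13, 0, -∞]
  [-13, -24, -9, 0]
D(2):
  [0, -11, 4, -∞]
  [0, 0, 4, -∞]
  [-13, -13, 0, -∞]
  [-13, -24, -9, 0]
D(3):
  [0, -9, 4, -∞]
  [0, 0, 4, -∞]
  [-13, -13, 0, -∞]
  [-13, -22, -9, 0]
D(4):
  [0, -9, 4, -∞]
  [0, 0, 4, -∞]
  [-13, -13, 0, -∞]
  [-13, -22, -9, 0]
Key observation: every diagonal entry stays at the unit through all rounds, so no improving cycle exists.
Answer: CONVERGES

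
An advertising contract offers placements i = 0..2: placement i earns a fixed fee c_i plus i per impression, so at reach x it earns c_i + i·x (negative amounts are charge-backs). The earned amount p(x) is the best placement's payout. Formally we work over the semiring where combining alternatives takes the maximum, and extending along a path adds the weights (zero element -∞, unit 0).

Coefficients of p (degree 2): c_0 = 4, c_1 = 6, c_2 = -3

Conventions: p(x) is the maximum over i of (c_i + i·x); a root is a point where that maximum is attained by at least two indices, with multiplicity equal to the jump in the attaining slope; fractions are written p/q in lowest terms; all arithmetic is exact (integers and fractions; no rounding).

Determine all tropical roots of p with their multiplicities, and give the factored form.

hull edge (i=0, c=4) to (i=1, c=6): slope 2, span 1
hull edge (i=1, c=6) to (i=2, c=-3): slope -9, span 1
Factored form: p(x) = -3 ⊗ (x ⊕ (-2)) ⊗ (x ⊕ 9)
Answer: roots = -2 (mult 1), 9 (mult 1)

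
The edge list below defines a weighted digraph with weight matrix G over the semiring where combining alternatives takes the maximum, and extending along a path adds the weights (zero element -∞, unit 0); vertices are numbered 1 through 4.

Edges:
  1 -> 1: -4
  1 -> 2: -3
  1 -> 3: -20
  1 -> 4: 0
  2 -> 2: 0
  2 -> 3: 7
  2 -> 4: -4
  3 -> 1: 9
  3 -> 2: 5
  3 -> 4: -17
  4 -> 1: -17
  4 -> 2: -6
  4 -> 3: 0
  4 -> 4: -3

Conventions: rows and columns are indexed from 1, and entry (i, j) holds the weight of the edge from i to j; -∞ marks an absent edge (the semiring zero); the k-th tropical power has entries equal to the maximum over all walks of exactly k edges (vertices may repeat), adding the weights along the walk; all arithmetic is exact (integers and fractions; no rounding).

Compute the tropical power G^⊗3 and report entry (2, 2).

G^⊗2:
  [-8, -3, 4, -3]
  [16, 12, 7, -4]
  [5, 6, 12, 9]
  [9, 5, 1, -6]
G^⊗3:
  [13, 9, 4, -6]
  [16, 13, 19, 16]
  [21, 17, 13, 6]
  [10, 6, 12, 9]
Key observation: the optimum is the walk 2->3->1->2, with weight 7 + 9 + (-3) = 13.
Optimal value attained by: walk 2->3->1->2.
Answer: (G^⊗3)[2][2] = 13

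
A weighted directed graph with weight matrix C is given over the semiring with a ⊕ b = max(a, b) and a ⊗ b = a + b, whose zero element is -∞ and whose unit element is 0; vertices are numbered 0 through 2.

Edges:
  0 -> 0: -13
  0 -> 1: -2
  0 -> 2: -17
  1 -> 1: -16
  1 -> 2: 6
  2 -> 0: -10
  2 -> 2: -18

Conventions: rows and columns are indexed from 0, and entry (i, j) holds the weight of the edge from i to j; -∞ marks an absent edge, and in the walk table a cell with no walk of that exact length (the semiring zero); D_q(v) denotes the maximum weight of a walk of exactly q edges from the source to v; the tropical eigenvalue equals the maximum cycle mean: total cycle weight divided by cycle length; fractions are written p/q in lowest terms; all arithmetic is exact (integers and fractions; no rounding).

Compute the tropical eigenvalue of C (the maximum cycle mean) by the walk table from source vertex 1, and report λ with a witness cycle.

q=0: [-∞, 0, -∞]
q=1: [-∞, -16, 6]
q=2: [-4, -32, -10]
q=3: [-17, -6, -21]
Optimal cycle mean attained by: cycle 0->1->2->0, total (-2) + 6 + (-10), length 3.
Answer: λ = -2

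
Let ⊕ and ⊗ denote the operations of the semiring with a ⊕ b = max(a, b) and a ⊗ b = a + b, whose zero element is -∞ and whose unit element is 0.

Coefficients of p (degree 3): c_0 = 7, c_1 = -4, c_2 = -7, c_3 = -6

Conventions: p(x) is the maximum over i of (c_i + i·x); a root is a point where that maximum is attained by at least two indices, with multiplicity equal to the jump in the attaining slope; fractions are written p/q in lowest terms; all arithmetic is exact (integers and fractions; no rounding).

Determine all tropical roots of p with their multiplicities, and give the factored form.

hull edge (i=0, c=7) to (i=3, c=-6): slope -13/3, span 3
Factored form: p(x) = -6 ⊗ (x ⊕ 13/3) ⊗ (x ⊕ 13/3) ⊗ (x ⊕ 13/3)
Answer: roots = 13/3 (mult 3)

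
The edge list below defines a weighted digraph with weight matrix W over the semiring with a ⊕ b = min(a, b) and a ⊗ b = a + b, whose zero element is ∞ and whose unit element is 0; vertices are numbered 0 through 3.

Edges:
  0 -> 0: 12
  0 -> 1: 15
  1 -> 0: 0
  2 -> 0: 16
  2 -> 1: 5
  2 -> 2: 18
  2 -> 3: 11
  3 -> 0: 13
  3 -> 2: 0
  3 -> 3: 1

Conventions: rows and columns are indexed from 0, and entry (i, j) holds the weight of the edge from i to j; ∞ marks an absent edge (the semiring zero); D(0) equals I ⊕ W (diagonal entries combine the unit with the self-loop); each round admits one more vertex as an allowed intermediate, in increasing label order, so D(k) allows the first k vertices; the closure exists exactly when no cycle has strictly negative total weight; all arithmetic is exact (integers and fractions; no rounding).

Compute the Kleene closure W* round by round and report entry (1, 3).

D(0):
  [0, 15, ∞, ∞]
  [0, 0, ∞, ∞]
  [16, 5, 0, 11]
  [13, ∞, 0, 0]
D(1):
  [0, 15, ∞, ∞]
  [0, 0, ∞, ∞]
  [16, 5, 0, 11]
  [13, 28, 0, 0]
D(2):
  [0, 15, ∞, ∞]
  [0, 0, ∞, ∞]
  [5, 5, 0, 11]
  [13, 28, 0, 0]
D(3):
  [0, 15, ∞, ∞]
  [0, 0, ∞, ∞]
  [5, 5, 0, 11]
  [5, 5, 0, 0]
D(4):
  [0, 15, ∞, ∞]
  [0, 0, ∞, ∞]
  [5, 5, 0, 11]
  [5, 5, 0, 0]
Answer: W*[1][3] = ∞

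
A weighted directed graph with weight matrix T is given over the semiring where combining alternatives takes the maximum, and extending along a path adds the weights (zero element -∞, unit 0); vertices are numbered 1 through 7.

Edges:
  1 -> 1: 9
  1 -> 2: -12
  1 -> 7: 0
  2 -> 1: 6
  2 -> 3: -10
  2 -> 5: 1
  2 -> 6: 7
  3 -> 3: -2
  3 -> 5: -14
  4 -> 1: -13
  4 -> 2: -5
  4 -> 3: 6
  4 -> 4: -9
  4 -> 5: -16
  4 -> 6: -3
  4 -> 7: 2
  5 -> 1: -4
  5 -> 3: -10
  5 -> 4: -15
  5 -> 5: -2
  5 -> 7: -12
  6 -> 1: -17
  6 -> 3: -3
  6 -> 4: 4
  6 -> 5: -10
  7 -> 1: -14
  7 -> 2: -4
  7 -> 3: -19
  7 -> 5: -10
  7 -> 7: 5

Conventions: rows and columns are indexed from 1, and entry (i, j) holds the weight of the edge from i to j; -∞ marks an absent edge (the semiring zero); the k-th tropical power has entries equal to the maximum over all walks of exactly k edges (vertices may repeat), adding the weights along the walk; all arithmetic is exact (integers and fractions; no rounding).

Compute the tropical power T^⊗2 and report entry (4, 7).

T^⊗2:
  [18, -3, -19, -∞, -10, -5, 9]
  [15, -6, 4, 11, -1, -∞, 6]
  [-18, -∞, -4, -29, -16, -∞, -26]
  [1, -2, 4, 1, -4, 2, 7]
  [5, -16, -9, -17, -4, -18, -4]
  [-8, -1, 10, -5, -12, 1, 6]
  [2, 1, -14, -25, -3, 3, 10]
Key observation: the optimum is the walk 4->7->7, with weight 2 + 5 = 7.
Optimal value attained by: walk 4->7->7.
Answer: (T^⊗2)[4][7] = 7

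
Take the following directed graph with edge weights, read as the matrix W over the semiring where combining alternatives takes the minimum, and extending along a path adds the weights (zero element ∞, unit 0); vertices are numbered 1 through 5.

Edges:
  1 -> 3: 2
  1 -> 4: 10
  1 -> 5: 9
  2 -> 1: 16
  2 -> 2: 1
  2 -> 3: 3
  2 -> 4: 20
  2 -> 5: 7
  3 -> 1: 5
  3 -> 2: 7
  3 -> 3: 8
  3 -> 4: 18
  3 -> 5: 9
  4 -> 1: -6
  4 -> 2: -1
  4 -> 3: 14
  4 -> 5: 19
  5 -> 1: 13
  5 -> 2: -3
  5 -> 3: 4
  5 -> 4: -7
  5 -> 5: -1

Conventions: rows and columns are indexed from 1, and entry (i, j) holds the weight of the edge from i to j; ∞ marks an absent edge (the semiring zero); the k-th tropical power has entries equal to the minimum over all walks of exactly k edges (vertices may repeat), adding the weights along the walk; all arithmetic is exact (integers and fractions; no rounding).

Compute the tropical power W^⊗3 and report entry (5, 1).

W^⊗2:
  [4, 6, 10, 2, 8]
  [8, 2, 4, 0, 6]
  [12, 6, 7, 2, 8]
  [15, 0, -4, 4, 3]
  [-13, -8, 0, -8, -2]
W^⊗3:
  [-4, 1, 6, 1, 7]
  [-6, -1, 5, -1, 5]
  [-4, 1, 9, 1, 7]
  [-2, 0, 3, -4, 2]
  [-14, -9, -11, -9, -4]
Key observation: the optimum is the walk 5->5->4->1, with weight (-1) + (-7) + (-6) = -14.
Optimal value attained by: walk 5->5->4->1.
Answer: (W^⊗3)[5][1] = -14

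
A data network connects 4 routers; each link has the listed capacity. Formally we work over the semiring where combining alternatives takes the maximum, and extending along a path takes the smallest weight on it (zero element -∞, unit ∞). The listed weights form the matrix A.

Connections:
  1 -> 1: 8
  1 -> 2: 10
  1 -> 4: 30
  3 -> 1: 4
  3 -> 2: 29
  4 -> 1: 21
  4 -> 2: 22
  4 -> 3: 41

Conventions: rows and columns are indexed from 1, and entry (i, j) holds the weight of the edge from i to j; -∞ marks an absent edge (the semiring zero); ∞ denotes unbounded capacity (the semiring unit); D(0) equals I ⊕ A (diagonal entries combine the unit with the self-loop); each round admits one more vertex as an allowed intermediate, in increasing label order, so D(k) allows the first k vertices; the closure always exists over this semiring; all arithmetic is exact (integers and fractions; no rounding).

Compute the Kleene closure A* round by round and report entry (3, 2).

D(0):
  [∞, 10, -∞, 30]
  [-∞, ∞, -∞, -∞]
  [4, 29, ∞, -∞]
  [21, 22, 41, ∞]
D(1):
  [∞, 10, -∞, 30]
  [-∞, ∞, -∞, -∞]
  [4, 29, ∞, 4]
  [21, 22, 41, ∞]
D(2):
  [∞, 10, -∞, 30]
  [-∞, ∞, -∞, -∞]
  [4, 29, ∞, 4]
  [21, 22, 41, ∞]
D(3):
  [∞, 10, -∞, 30]
  [-∞, ∞, -∞, -∞]
  [4, 29, ∞, 4]
  [21, 29, 41, ∞]
D(4):
  [∞, 29, 30, 30]
  [-∞, ∞, -∞, -∞]
  [4, 29, ∞, 4]
  [21, 29, 41, ∞]
Answer: A*[3][2] = 29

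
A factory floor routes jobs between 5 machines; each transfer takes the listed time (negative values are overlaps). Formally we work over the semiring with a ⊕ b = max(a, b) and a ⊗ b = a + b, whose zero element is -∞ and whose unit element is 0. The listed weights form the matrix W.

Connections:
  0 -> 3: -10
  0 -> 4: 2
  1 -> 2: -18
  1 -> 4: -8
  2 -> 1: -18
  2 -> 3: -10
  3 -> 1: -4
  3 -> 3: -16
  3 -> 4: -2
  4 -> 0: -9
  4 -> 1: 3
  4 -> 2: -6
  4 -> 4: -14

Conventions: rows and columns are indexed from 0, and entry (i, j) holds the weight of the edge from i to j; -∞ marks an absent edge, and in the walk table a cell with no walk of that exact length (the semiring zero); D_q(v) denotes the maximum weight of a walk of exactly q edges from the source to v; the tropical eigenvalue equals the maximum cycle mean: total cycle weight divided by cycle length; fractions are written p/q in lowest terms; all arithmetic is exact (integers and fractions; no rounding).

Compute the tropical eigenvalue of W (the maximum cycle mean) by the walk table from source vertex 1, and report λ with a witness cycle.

q=0: [-∞, 0, -∞, -∞, -∞]
q=1: [-∞, -∞, -18, -∞, -8]
q=2: [-17, -5, -14, -28, -22]
q=3: [-31, -19, -23, -24, -13]
q=4: [-22, -10, -19, -33, -26]
q=5: [-35, -23, -28, -29, -18]
Optimal cycle mean attained by: cycle 1->4->1, total (-8) + 3, length 2.
Answer: λ = -5/2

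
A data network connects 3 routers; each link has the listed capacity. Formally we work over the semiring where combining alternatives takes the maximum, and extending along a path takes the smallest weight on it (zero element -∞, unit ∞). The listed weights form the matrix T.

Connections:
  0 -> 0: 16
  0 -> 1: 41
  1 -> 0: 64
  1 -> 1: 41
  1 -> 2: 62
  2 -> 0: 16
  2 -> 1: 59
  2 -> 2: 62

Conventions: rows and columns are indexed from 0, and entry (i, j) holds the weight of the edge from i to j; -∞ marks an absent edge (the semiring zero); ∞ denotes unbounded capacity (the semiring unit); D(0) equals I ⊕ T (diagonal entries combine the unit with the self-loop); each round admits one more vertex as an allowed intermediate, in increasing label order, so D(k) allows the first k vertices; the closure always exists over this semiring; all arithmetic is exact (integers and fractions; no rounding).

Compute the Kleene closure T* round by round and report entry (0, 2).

D(0):
  [∞, 41, -∞]
  [64, ∞, 62]
  [16, 59, ∞]
D(1):
  [∞, 41, -∞]
  [64, ∞, 62]
  [16, 59, ∞]
D(2):
  [∞, 41, 41]
  [64, ∞, 62]
  [59, 59, ∞]
D(3):
  [∞, 41, 41]
  [64, ∞, 62]
  [59, 59, ∞]
Answer: T*[0][2] = 41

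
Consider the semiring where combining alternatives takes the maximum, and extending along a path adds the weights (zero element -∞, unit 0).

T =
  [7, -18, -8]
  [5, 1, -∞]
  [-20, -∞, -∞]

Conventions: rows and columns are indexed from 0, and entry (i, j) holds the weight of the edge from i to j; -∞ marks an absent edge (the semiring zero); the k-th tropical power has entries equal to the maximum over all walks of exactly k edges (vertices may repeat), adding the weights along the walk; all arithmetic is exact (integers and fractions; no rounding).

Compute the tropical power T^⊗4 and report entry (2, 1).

T^⊗2:
  [14, -11, -1]
  [12, 2, -3]
  [-13, -38, -28]
T^⊗3:
  [21, -4, 6]
  [19, 3, 4]
  [-6, -31, -21]
T^⊗4:
  [28, 3, 13]
  [26, 4, 11]
  [1, -24, -14]
Key observation: the optimum is the walk 2->0->0->0->1, with weight (-20) + 7 + 7 + (-18) = -24.
Optimal value attained by: walk 2->0->0->0->1.
Answer: (T^⊗4)[2][1] = -24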